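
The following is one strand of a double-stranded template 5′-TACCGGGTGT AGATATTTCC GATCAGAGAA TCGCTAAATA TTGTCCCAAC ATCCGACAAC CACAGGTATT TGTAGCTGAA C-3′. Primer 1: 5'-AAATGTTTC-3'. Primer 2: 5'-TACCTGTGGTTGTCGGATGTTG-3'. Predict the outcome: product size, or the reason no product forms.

No product — primer 1 has no binding site in the template.

Primer 1 (AAATGTTTC) does not match the top strand, and its reverse complement GAAACATTT does not match either.
With no annealing site for primer 1, no amplification occurs.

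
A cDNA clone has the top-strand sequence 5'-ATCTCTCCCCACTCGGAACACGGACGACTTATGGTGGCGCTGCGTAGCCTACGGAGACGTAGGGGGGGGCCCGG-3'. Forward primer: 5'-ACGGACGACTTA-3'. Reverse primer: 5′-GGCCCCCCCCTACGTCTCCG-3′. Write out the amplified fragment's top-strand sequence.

5'-ACGGACGACTTATGGTGGCGCTGCGTAGCCTACGGAGACGTAGGGGGGGGCC-3'

Forward primer ACGGACGACTTA is found on the top strand at positions 20–31.
Taking the reverse complement of GGCCCCCCCCTACGTCTCCG gives CGGAGACGTAGGGGGGGGCC, found at positions 52–71 on the template; the primer anneals here to the top strand with its 3' end pointing upstream.
The product is the template from position 20 through 71 (52 bp).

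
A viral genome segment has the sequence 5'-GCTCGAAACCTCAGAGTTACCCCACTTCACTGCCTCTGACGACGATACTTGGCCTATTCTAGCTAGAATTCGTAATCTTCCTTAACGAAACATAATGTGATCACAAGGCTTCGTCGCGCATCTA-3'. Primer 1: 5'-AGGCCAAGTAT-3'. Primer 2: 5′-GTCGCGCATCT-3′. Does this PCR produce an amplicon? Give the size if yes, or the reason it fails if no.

Primer 1 (AGGCCAAGTAT) has reverse complement ATACTTGGCCT, which matches the top strand at positions 45–55; primer 1 anneals to the top strand there with its 3' end pointing upstream toward position 45.
Primer 2 (GTCGCGCATCT) matches the top strand directly at positions 113–123; it anneals to the bottom strand with its 3' end pointing downstream toward position 123.
The 3' ends diverge (primer 1 extends toward position 1, primer 2 toward position 124), so the primers never converge on a shared product.

No product — the primers' 3' ends point away from each other.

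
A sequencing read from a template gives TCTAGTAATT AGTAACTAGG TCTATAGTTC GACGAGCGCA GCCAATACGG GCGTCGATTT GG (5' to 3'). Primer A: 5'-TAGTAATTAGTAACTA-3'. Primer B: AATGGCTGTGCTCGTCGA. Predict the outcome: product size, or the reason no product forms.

No product — primer B has no binding site in the template.

Primer B (AATGGCTGTGCTCGTCGA) does not match the top strand, and its reverse complement TCGACGAGCACAGCCATT does not match either.
With no annealing site for primer B, no amplification occurs.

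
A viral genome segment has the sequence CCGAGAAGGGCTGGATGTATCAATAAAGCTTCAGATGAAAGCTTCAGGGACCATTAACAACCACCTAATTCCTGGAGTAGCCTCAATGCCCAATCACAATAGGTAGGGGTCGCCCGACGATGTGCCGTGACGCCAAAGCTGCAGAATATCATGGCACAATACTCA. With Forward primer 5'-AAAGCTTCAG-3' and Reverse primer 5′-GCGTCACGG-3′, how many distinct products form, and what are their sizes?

The forward primer AAAGCTTCAG matches the top strand at positions 25–34, 38–47.
The reverse primer's reverse complement is CCGTGACGC, matching at positions 125–133.
Each forward site pairs with the reverse site to give a product ending at position 133: sizes 109, 96 bp.

Two products: 109 bp, 96 bp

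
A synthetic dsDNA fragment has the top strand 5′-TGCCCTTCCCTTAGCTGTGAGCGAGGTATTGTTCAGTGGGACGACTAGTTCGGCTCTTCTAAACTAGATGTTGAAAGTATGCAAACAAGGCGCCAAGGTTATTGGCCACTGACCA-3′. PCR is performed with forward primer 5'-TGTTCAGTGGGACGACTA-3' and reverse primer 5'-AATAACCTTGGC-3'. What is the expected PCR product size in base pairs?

74 bp

Forward primer TGTTCAGTGGGACGACTA is found on the top strand at positions 30–47.
Taking the reverse complement of AATAACCTTGGC gives GCCAAGGTTATT, found at positions 92–103 on the template; the primer anneals here to the top strand with its 3' end pointing upstream.
The product runs from position 30 to position 103, so its length is 103 − 30 + 1 = 74 bp.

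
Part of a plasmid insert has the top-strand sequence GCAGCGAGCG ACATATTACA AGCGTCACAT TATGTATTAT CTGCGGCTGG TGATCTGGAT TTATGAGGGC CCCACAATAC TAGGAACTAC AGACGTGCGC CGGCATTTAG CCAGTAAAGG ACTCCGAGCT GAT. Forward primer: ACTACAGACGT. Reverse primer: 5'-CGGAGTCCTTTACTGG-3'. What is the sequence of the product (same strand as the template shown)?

Forward primer ACTACAGACGT is found on the top strand at positions 86–96.
Taking the reverse complement of CGGAGTCCTTTACTGG gives CCAGTAAAGGACTCCG, found at positions 111–126 on the template; the primer anneals here to the top strand with its 3' end pointing upstream.
The product is the template from position 86 through 126 (41 bp).

5'-ACTACAGACGTGCGCCGGCATTTAGCCAGTAAAGGACTCCG-3'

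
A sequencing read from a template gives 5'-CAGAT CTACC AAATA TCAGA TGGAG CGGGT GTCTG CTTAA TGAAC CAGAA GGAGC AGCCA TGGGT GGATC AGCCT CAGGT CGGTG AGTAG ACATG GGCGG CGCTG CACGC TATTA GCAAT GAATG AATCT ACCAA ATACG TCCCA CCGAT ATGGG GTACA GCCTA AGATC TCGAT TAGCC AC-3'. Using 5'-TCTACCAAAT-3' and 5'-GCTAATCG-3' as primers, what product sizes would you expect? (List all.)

175 bp, 52 bp

The forward primer TCTACCAAAT matches the top strand at positions 5–14, 128–137.
The reverse primer's reverse complement is CGATTAGC, matching at positions 172–179.
Each forward site pairs with the reverse site to give a product ending at position 179: sizes 175, 52 bp.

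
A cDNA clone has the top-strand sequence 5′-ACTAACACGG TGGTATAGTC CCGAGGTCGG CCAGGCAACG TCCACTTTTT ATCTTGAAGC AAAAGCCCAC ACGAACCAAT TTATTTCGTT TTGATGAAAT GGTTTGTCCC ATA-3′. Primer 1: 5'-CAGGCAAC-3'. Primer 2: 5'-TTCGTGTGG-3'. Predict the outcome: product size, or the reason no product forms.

Primer 1 (CAGGCAAC) matches the top strand at positions 32–39; it acts as a forward primer.
Primer 2's reverse complement is CCACACGAA, matching the top strand at positions 67–75; it acts as a reverse primer.
The 3' ends face each other across positions 32–75, giving a 44 bp product.

Yes — a 44 bp product.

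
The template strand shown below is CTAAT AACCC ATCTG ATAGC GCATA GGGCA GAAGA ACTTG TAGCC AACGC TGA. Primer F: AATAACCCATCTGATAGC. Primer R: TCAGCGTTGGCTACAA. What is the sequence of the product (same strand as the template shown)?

5'-AATAACCCATCTGATAGCGCATAGGGCAGAAGAACTTGTAGCCAACGCTGA-3'

Forward primer AATAACCCATCTGATAGC is found on the top strand at positions 3–20.
The reverse primer's reverse complement is TTGTAGCCAACGCTGA, which matches the template at positions 38–53.
The product is the template from position 3 through 53 (51 bp).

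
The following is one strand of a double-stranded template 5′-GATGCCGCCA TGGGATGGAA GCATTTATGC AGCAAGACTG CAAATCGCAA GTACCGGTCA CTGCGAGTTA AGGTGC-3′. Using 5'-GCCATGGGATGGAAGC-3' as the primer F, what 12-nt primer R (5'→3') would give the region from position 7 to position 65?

5'-CGCAGTGACCGG-3'

The product's 3' end on the top strand is position 65.
The reverse primer anneals to the top strand over positions 54–65, i.e. to CCGGTCACTGCG.
Its sequence written 5'→3' is the reverse complement: CGCAGTGACCGG.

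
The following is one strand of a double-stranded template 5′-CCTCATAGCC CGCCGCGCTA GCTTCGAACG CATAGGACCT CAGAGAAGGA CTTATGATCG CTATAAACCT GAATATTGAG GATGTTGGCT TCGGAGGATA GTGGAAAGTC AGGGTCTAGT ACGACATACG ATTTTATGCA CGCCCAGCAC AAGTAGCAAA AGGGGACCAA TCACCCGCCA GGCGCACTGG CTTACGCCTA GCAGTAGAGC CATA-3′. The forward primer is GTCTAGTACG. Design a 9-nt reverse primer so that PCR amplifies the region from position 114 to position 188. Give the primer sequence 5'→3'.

The product's 3' end on the top strand is position 188.
The reverse primer anneals to the top strand over positions 180–188, i.e. to AGGCGCACT.
Its sequence written 5'→3' is the reverse complement: AGTGCGCCT.

5'-AGTGCGCCT-3'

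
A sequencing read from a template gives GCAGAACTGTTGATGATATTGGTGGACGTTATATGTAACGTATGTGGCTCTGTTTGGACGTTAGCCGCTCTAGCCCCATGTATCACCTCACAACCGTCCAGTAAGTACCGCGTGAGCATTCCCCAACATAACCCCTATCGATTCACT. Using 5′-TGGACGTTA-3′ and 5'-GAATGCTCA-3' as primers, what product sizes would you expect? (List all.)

The forward primer TGGACGTTA matches the top strand at positions 23–31, 55–63.
The reverse primer's reverse complement is TGAGCATTC, matching at positions 113–121.
Each forward site pairs with the reverse site to give a product ending at position 121: sizes 99, 67 bp.

99 bp, 67 bp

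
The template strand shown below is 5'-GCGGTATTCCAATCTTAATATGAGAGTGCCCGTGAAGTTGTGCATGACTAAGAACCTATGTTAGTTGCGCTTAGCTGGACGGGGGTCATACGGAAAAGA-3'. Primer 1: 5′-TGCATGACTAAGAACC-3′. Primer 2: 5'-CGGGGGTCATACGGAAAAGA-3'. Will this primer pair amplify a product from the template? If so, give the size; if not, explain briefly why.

Primer 1 (TGCATGACTAAGAACC) matches the top strand at positions 41–56 (3' end points downstream).
Primer 2 (CGGGGGTCATACGGAAAAGA) also matches the top strand directly, at positions 80–99 — its reverse complement TCTTTTCCGTATGACCCCCG is not present.
Both primers anneal to the bottom strand with 3' ends pointing the same way, so neither can prime synthesis back toward the other.

No product — both primers anneal to the same strand and extend in the same direction.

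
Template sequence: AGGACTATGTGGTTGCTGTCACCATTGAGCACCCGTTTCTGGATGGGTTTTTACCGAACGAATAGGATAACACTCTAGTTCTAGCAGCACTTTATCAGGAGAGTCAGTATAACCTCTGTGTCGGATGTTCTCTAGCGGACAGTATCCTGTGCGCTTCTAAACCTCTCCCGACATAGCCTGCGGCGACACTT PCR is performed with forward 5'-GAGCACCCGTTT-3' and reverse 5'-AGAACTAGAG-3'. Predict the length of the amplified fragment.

The forward primer matches the template at positions 27–38.
Reverse complement of the reverse primer: CTCTAGTTCT. This occurs on the top strand at positions 73–82.
Product length = (reverse-primer end) − (forward-primer start) + 1 = 82 − 27 + 1 = 56 bp.

56 bp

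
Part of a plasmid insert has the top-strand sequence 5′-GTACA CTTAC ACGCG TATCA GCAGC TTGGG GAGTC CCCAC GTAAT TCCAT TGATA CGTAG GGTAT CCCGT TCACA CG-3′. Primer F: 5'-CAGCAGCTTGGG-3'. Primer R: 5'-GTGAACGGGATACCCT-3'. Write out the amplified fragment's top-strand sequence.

5'-CAGCAGCTTGGGGAGTCCCCACGTAATTCCATTGATACGTAGGGTATCCCGTTCAC-3'

Scanning the template, CAGCAGCTTGGG occurs at positions 19–30; this primer anneals to the bottom strand there with its 3' end pointing downstream.
The reverse primer's reverse complement is AGGGTATCCCGTTCAC, which matches the template at positions 59–74.
The product is the template from position 19 through 74 (56 bp).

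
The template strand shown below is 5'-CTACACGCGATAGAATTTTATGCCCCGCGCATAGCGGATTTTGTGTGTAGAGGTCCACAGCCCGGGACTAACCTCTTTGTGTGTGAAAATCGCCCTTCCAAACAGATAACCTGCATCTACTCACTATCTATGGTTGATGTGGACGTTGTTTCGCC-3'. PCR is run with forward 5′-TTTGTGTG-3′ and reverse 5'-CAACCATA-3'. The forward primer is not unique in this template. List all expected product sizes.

97 bp, 61 bp

The forward primer TTTGTGTG matches the top strand at positions 40–47, 76–83.
The reverse primer's reverse complement is TATGGTTG, matching at positions 129–136.
Each forward site pairs with the reverse site to give a product ending at position 136: sizes 97, 61 bp.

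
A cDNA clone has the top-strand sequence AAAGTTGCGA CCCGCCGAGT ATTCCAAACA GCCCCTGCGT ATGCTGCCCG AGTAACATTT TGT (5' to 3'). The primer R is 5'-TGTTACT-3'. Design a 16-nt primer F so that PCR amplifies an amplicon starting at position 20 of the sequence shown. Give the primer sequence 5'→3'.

5'-TATTCCAAACAGCCCC-3'

The reverse primer's reverse complement AGTAACA matches the template at positions 51–57; the product starts at position 20.
The forward primer is identical to the top strand over positions 20–35: TATTCCAAACAGCCCC.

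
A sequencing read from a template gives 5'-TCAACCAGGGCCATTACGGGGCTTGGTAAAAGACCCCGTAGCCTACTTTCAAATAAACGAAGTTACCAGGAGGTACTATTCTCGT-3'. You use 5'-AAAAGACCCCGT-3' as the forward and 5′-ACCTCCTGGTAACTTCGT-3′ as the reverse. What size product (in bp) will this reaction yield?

47 bp

Forward primer AAAAGACCCCGT is found on the top strand at positions 28–39.
Taking the reverse complement of ACCTCCTGGTAACTTCGT gives ACGAAGTTACCAGGAGGT, found at positions 57–74 on the template; the primer anneals here to the top strand with its 3' end pointing upstream.
Product length = (reverse-primer end) − (forward-primer start) + 1 = 74 − 28 + 1 = 47 bp.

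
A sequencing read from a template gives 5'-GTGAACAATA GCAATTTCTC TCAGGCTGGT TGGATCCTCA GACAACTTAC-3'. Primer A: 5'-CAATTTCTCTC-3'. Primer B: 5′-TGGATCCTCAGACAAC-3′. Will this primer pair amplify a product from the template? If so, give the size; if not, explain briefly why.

Primer A (CAATTTCTCTC) matches the top strand at positions 12–22 (3' end points downstream).
Primer B (TGGATCCTCAGACAAC) also matches the top strand directly, at positions 31–46 — its reverse complement GTTGTCTGAGGATCCA is not present.
Both primers anneal to the bottom strand with 3' ends pointing the same way, so neither can prime synthesis back toward the other.

No product — both primers anneal to the same strand and extend in the same direction.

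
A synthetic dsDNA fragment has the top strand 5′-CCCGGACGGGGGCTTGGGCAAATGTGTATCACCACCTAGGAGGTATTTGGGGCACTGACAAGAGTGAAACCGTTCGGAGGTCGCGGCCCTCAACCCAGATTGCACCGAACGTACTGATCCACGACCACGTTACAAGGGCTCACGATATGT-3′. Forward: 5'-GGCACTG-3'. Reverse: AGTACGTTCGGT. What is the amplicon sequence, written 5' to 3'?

Forward primer GGCACTG is found on the top strand at positions 51–57.
The reverse primer's reverse complement is ACCGAACGTACT, which matches the template at positions 104–115.
The product is the template from position 51 through 115 (65 bp).

5'-GGCACTGACAAGAGTGAAACCGTTCGGAGGTCGCGGCCCTCAACCCAGATTGCACCGAACGTACT-3'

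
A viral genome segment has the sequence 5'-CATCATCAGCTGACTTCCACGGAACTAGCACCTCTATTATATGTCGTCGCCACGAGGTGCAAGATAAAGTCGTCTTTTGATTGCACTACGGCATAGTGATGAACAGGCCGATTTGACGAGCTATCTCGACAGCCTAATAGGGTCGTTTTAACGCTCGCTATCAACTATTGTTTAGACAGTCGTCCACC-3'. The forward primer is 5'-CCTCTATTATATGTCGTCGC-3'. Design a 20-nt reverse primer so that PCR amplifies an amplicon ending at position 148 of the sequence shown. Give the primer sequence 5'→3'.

The forward primer binds at positions 31–50; the product's 3' end on the top strand is position 148.
The reverse primer anneals to the top strand over positions 129–148, i.e. to ACAGCCTAATAGGGTCGTTT.
Its sequence written 5'→3' is the reverse complement: AAACGACCCTATTAGGCTGT.

5'-AAACGACCCTATTAGGCTGT-3'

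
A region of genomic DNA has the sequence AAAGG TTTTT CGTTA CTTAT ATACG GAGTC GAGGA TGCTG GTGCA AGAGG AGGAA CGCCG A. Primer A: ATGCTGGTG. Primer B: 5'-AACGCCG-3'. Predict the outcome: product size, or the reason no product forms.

No product — both primers anneal to the same strand and extend in the same direction.

Primer A (ATGCTGGTG) matches the top strand at positions 35–43 (3' end points downstream).
Primer B (AACGCCG) also matches the top strand directly, at positions 54–60 — its reverse complement CGGCGTT is not present.
Both primers anneal to the bottom strand with 3' ends pointing the same way, so neither can prime synthesis back toward the other.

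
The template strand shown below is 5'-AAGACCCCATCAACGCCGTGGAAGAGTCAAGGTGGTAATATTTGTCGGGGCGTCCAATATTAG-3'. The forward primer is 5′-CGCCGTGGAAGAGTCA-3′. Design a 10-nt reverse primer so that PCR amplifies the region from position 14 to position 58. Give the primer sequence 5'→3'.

The product's 3' end on the top strand is position 58.
The reverse primer anneals to the top strand over positions 49–58, i.e. to GGCGTCCAAT.
Its sequence written 5'→3' is the reverse complement: ATTGGACGCC.

5'-ATTGGACGCC-3'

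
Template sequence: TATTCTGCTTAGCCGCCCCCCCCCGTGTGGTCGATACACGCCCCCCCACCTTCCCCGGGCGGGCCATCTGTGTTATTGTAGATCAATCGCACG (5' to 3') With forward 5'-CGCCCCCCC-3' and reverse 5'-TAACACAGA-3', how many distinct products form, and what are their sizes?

The forward primer CGCCCCCCC matches the top strand at positions 14–22, 39–47.
The reverse primer's reverse complement is TCTGTGTTA, matching at positions 67–75.
Each forward site pairs with the reverse site to give a product ending at position 75: sizes 62, 37 bp.

Two products: 62 bp, 37 bp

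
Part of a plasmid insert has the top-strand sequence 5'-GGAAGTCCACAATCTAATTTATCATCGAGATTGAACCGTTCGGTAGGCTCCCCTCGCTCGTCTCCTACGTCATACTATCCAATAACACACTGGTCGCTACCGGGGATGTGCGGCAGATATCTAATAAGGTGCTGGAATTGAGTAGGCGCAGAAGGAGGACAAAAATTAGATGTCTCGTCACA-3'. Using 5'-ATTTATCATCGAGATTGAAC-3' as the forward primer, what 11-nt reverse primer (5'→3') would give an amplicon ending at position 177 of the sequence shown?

The forward primer binds at positions 17–36; the product's 3' end on the top strand is position 177.
The reverse primer anneals to the top strand over positions 167–177, i.e. to TAGATGTCTCG.
Its sequence written 5'→3' is the reverse complement: CGAGACATCTA.

5'-CGAGACATCTA-3'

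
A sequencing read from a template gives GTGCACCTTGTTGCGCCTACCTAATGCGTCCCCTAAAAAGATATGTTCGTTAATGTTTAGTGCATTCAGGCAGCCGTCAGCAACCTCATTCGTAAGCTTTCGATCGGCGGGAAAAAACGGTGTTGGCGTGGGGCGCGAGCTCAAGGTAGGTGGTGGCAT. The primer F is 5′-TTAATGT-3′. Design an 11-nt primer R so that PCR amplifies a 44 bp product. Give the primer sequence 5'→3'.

5'-ACGAATGAGGT-3'

The forward primer binds at positions 50–56, so a 44 bp product ends at position 50 + 44 − 1 = 93.
The reverse primer anneals to the top strand over positions 83–93, i.e. to ACCTCATTCGT.
Its sequence written 5'→3' is the reverse complement: ACGAATGAGGT.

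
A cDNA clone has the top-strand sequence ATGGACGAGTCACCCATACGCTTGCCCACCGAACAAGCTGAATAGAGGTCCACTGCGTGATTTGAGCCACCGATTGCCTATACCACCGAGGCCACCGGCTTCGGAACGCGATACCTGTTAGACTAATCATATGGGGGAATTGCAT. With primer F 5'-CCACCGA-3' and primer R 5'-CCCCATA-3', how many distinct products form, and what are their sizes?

Three products: 111 bp, 70 bp, 54 bp

The forward primer CCACCGA matches the top strand at positions 26–32, 67–73, 83–89.
The reverse primer's reverse complement is TATGGGG, matching at positions 130–136.
Each forward site pairs with the reverse site to give a product ending at position 136: sizes 111, 70, 54 bp.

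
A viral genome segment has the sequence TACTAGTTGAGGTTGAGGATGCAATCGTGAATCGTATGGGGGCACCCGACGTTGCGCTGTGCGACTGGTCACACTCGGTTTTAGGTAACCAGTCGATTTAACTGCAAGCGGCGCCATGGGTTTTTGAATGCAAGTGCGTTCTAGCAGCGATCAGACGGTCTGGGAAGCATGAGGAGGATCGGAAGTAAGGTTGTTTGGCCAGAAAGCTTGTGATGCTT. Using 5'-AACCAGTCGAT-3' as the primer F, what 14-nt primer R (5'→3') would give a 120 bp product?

5'-CTTTCTGGCCAAAC-3'

The forward primer binds at positions 87–97, so a 120 bp product ends at position 87 + 120 − 1 = 206.
The reverse primer anneals to the top strand over positions 193–206, i.e. to GTTTGGCCAGAAAG.
Its sequence written 5'→3' is the reverse complement: CTTTCTGGCCAAAC.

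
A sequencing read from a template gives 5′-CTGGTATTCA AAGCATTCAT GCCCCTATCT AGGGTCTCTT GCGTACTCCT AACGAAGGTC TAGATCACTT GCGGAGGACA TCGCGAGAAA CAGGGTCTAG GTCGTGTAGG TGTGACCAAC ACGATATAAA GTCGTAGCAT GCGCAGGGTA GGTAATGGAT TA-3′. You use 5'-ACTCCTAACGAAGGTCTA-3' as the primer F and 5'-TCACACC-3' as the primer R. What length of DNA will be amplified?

71 bp

The forward primer matches the template at positions 45–62.
The reverse primer's reverse complement is GGTGTGA, which matches the template at positions 109–115.
The product runs from position 45 to position 115, so its length is 115 − 45 + 1 = 71 bp.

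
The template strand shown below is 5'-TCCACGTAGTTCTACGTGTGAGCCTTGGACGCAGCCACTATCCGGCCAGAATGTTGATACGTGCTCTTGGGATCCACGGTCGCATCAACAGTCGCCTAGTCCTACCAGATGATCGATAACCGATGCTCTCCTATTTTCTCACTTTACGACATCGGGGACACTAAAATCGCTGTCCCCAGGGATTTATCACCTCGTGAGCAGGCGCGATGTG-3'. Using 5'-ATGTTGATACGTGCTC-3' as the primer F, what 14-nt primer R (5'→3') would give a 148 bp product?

5'-CTCACGAGGTGATA-3'

The forward primer binds at positions 51–66, so a 148 bp product ends at position 51 + 148 − 1 = 198.
The reverse primer anneals to the top strand over positions 185–198, i.e. to TATCACCTCGTGAG.
Its sequence written 5'→3' is the reverse complement: CTCACGAGGTGATA.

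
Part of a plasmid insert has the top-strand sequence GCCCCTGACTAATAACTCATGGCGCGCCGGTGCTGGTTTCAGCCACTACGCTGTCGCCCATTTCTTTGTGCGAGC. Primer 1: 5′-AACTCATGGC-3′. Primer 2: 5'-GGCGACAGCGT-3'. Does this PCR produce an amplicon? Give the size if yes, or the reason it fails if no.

Yes — a 45 bp product.

Primer 1 (AACTCATGGC) matches the top strand at positions 14–23; it acts as a forward primer.
Primer 2's reverse complement is ACGCTGTCGCC, matching the top strand at positions 48–58; it acts as a reverse primer.
The 3' ends face each other across positions 14–58, giving a 45 bp product.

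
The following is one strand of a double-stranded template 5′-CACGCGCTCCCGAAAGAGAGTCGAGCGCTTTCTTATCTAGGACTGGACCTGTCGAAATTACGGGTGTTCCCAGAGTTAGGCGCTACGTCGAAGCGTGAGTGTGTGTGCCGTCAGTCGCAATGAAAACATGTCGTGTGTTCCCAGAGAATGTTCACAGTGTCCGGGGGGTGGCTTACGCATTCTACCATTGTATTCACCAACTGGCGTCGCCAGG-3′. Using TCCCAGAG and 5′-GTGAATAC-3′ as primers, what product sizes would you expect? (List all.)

130 bp, 59 bp

The forward primer TCCCAGAG matches the top strand at positions 68–75, 139–146.
The reverse primer's reverse complement is GTATTCAC, matching at positions 190–197.
Each forward site pairs with the reverse site to give a product ending at position 197: sizes 130, 59 bp.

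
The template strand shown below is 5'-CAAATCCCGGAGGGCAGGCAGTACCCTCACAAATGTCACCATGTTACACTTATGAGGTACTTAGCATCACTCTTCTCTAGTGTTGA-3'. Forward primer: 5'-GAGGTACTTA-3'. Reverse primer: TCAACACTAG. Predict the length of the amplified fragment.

33 bp

The forward primer matches the template at positions 54–63.
Reverse complement of the reverse primer: CTAGTGTTGA. This occurs on the top strand at positions 77–86.
The product runs from position 54 to position 86, so its length is 86 − 54 + 1 = 33 bp.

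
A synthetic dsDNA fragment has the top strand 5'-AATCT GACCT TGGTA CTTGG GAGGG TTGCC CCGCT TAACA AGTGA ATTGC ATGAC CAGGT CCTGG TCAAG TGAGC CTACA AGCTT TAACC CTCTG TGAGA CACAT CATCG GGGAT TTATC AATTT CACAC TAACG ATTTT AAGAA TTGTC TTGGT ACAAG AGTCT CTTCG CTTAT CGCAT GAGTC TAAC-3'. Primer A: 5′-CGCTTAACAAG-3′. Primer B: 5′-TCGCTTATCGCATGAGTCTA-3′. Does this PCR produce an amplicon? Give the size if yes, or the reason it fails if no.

Primer A (CGCTTAACAAG) matches the top strand at positions 32–42 (3' end points downstream).
Primer B (TCGCTTATCGCATGAGTCTA) also matches the top strand directly, at positions 168–187 — its reverse complement TAGACTCATGCGATAAGCGA is not present.
Both primers anneal to the bottom strand with 3' ends pointing the same way, so neither can prime synthesis back toward the other.

No product — both primers anneal to the same strand and extend in the same direction.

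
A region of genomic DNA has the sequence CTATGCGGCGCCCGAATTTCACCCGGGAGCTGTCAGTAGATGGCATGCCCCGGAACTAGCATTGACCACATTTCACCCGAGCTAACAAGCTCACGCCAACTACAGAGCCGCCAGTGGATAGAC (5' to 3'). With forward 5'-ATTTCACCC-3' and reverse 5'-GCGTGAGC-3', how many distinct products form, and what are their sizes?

The forward primer ATTTCACCC matches the top strand at positions 16–24, 70–78.
The reverse primer's reverse complement is GCTCACGC, matching at positions 89–96.
Each forward site pairs with the reverse site to give a product ending at position 96: sizes 81, 27 bp.

Two products: 81 bp, 27 bp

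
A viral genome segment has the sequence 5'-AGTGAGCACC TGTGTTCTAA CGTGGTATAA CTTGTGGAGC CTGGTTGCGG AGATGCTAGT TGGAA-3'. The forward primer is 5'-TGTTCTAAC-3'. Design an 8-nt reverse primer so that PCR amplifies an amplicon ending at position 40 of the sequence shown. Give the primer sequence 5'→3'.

5'-GCTCCACA-3'

The forward primer binds at positions 13–21; the product's 3' end on the top strand is position 40.
The reverse primer anneals to the top strand over positions 33–40, i.e. to TGTGGAGC.
Its sequence written 5'→3' is the reverse complement: GCTCCACA.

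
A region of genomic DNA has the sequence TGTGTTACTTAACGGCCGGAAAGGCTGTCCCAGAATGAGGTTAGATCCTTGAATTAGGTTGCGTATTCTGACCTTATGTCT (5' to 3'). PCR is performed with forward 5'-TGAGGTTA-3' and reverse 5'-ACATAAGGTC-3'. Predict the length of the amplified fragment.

44 bp

The forward primer matches the template at positions 36–43.
The reverse primer's reverse complement is GACCTTATGT, which matches the template at positions 70–79.
Product length = (reverse-primer end) − (forward-primer start) + 1 = 79 − 36 + 1 = 44 bp.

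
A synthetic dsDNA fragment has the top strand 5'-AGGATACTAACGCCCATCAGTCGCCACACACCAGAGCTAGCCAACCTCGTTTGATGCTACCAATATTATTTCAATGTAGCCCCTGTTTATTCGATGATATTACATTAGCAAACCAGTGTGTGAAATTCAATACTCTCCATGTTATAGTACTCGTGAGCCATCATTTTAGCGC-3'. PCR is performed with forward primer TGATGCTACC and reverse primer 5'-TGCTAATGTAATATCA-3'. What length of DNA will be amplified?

59 bp

The forward primer matches the template at positions 52–61.
Taking the reverse complement of TGCTAATGTAATATCA gives TGATATTACATTAGCA, found at positions 95–110 on the template; the primer anneals here to the top strand with its 3' end pointing upstream.
Amplicon spans positions 52–110: 59 bp.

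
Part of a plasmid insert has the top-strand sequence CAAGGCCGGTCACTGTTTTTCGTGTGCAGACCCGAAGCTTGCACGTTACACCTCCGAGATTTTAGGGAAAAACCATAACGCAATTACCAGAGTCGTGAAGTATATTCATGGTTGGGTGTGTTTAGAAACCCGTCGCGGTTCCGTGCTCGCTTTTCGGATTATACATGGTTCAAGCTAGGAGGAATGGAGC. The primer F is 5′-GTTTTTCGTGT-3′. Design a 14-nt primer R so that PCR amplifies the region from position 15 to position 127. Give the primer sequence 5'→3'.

The product's 3' end on the top strand is position 127.
The reverse primer anneals to the top strand over positions 114–127, i.e. to GGGTGTGTTTAGAA.
Its sequence written 5'→3' is the reverse complement: TTCTAAACACACCC.

5'-TTCTAAACACACCC-3'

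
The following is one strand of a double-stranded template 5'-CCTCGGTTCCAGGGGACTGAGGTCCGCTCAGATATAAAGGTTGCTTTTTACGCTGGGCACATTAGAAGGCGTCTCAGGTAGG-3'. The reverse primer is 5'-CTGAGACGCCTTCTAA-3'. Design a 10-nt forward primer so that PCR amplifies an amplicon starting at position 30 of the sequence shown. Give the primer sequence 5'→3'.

The reverse primer's reverse complement TTAGAAGGCGTCTCAG matches the template at positions 62–77; the product starts at position 30.
The forward primer is identical to the top strand over positions 30–39: AGATATAAAG.

5'-AGATATAAAG-3'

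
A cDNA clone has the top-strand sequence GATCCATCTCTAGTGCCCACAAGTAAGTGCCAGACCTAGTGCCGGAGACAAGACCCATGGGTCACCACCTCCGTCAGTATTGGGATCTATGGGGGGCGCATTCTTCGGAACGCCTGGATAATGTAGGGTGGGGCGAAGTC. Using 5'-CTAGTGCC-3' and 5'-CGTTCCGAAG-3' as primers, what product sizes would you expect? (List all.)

103 bp, 77 bp

The forward primer CTAGTGCC matches the top strand at positions 10–17, 36–43.
The reverse primer's reverse complement is CTTCGGAACG, matching at positions 103–112.
Each forward site pairs with the reverse site to give a product ending at position 112: sizes 103, 77 bp.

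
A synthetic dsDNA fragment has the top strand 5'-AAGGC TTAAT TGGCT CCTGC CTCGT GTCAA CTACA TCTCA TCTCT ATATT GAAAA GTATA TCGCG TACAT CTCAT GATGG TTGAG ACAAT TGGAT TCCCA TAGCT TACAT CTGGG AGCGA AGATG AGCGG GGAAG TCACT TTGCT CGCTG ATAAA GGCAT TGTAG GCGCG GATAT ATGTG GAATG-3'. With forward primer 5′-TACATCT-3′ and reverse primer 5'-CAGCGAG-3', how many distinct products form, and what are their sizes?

Three products: 119 bp, 85 bp, 45 bp

The forward primer TACATCT matches the top strand at positions 32–38, 66–72, 106–112.
The reverse primer's reverse complement is CTCGCTG, matching at positions 144–150.
Each forward site pairs with the reverse site to give a product ending at position 150: sizes 119, 85, 45 bp.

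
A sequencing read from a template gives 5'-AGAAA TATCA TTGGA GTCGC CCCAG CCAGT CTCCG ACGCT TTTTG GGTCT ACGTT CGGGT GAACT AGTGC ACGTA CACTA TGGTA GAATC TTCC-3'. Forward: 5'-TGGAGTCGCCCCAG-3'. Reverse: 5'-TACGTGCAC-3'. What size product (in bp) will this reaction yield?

The forward primer matches the template at positions 12–25.
Taking the reverse complement of TACGTGCAC gives GTGCACGTA, found at positions 67–75 on the template; the primer anneals here to the top strand with its 3' end pointing upstream.
Product length = (reverse-primer end) − (forward-primer start) + 1 = 75 − 12 + 1 = 64 bp.

64 bp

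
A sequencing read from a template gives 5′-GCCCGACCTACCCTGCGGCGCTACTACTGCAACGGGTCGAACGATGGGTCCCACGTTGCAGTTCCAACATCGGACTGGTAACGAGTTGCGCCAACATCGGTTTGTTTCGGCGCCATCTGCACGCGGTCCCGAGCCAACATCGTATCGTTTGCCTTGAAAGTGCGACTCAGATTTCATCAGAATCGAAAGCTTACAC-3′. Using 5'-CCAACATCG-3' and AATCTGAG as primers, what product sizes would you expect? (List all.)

110 bp, 83 bp, 40 bp

The forward primer CCAACATCG matches the top strand at positions 64–72, 91–99, 134–142.
The reverse primer's reverse complement is CTCAGATT, matching at positions 166–173.
Each forward site pairs with the reverse site to give a product ending at position 173: sizes 110, 83, 40 bp.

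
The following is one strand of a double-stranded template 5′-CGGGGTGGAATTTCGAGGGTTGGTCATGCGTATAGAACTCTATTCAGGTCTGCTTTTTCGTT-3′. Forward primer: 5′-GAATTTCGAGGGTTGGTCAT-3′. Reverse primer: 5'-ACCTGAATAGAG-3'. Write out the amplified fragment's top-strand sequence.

The forward primer matches the template at positions 8–27.
The reverse primer's reverse complement is CTCTATTCAGGT, which matches the template at positions 38–49.
The product is the template from position 8 through 49 (42 bp).

5'-GAATTTCGAGGGTTGGTCATGCGTATAGAACTCTATTCAGGT-3'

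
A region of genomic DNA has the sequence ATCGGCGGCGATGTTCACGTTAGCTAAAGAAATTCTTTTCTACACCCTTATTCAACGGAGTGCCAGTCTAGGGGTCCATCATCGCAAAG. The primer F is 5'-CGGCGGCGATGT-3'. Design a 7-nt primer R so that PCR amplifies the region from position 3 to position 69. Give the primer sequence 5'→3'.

The product's 3' end on the top strand is position 69.
The reverse primer anneals to the top strand over positions 63–69, i.e. to CCAGTCT.
Its sequence written 5'→3' is the reverse complement: AGACTGG.

5'-AGACTGG-3'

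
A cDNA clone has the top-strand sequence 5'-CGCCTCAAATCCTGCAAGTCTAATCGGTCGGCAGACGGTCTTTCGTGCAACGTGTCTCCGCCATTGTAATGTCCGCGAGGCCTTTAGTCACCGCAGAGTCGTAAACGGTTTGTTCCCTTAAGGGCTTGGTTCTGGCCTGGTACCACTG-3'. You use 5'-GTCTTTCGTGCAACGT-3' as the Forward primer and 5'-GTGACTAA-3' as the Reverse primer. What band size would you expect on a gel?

54 bp

Forward primer GTCTTTCGTGCAACGT is found on the top strand at positions 38–53.
The reverse primer's reverse complement is TTAGTCAC, which matches the template at positions 84–91.
Amplicon spans positions 38–91: 54 bp.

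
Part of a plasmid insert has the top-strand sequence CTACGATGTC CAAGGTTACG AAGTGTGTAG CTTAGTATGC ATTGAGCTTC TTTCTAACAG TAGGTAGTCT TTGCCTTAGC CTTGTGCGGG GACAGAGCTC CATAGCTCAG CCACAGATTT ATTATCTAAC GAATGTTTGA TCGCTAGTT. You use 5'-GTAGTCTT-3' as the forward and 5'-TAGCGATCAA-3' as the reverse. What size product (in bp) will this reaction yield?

Forward primer GTAGTCTT is found on the top strand at positions 64–71.
The reverse primer's reverse complement is TTGATCGCTA, which matches the template at positions 137–146.
Product length = (reverse-primer end) − (forward-primer start) + 1 = 146 − 64 + 1 = 83 bp.

83 bp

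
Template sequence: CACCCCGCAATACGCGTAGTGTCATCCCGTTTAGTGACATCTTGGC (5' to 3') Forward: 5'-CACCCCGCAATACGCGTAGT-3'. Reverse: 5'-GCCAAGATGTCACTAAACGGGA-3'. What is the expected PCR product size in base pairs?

46 bp

Forward primer CACCCCGCAATACGCGTAGT is found on the top strand at positions 1–20.
The reverse primer's reverse complement is TCCCGTTTAGTGACATCTTGGC, which matches the template at positions 25–46.
The product runs from position 1 to position 46, so its length is 46 − 1 + 1 = 46 bp.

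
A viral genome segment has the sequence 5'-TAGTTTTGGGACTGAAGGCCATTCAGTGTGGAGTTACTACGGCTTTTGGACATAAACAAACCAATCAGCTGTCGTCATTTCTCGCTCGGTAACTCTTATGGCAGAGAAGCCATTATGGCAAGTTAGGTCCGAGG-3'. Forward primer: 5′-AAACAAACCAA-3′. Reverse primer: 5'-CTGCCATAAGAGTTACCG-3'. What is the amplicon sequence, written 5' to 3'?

5'-AAACAAACCAATCAGCTGTCGTCATTTCTCGCTCGGTAACTCTTATGGCAG-3'

The forward primer matches the template at positions 54–64.
Reverse complement of the reverse primer: CGGTAACTCTTATGGCAG. This occurs on the top strand at positions 87–104.
The product is the template from position 54 through 104 (51 bp).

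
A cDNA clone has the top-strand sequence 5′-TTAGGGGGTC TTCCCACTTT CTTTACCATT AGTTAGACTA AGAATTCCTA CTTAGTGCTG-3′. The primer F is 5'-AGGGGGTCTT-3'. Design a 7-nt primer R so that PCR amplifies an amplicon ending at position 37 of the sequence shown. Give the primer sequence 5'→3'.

The forward primer binds at positions 3–12; the product's 3' end on the top strand is position 37.
The reverse primer anneals to the top strand over positions 31–37, i.e. to AGTTAGA.
Its sequence written 5'→3' is the reverse complement: TCTAACT.

5'-TCTAACT-3'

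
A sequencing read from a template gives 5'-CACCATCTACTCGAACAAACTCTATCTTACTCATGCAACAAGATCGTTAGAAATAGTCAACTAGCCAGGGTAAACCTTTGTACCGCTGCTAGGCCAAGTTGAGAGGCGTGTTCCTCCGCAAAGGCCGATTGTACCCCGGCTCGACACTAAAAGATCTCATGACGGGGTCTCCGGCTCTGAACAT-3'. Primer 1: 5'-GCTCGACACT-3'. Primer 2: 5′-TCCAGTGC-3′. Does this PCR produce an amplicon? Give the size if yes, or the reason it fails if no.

Primer 2 (TCCAGTGC) does not match the top strand, and its reverse complement GCACTGGA does not match either.
With no annealing site for primer 2, no amplification occurs.

No product — primer 2 has no binding site in the template.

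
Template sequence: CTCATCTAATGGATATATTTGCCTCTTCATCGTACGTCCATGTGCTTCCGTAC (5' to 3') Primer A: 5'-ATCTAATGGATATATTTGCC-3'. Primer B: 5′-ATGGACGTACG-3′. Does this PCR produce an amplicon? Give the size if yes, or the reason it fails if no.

Yes — a 38 bp product.

Primer A (ATCTAATGGATATATTTGCC) matches the top strand at positions 4–23; it acts as a forward primer.
Primer B's reverse complement is CGTACGTCCAT, matching the top strand at positions 31–41; it acts as a reverse primer.
The 3' ends face each other across positions 4–41, giving a 38 bp product.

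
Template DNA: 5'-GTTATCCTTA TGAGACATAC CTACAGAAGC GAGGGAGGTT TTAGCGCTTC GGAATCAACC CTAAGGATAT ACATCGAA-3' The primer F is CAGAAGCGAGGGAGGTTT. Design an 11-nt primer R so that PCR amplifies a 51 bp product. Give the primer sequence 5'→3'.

5'-ATGTATATCCT-3'

The forward primer binds at positions 24–41, so a 51 bp product ends at position 24 + 51 − 1 = 74.
The reverse primer anneals to the top strand over positions 64–74, i.e. to AGGATATACAT.
Its sequence written 5'→3' is the reverse complement: ATGTATATCCT.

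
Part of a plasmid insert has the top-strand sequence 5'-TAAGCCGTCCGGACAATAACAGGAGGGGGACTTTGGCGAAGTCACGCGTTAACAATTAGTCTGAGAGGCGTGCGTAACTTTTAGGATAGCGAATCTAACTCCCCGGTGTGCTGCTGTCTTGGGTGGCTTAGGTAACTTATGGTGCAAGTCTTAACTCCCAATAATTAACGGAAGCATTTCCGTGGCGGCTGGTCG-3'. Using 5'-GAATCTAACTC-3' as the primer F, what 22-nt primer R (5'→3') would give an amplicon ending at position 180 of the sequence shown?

5'-GAAATGCTTCCGTTAATTATTG-3'

The forward primer binds at positions 91–101; the product's 3' end on the top strand is position 180.
The reverse primer anneals to the top strand over positions 159–180, i.e. to CAATAATTAACGGAAGCATTTC.
Its sequence written 5'→3' is the reverse complement: GAAATGCTTCCGTTAATTATTG.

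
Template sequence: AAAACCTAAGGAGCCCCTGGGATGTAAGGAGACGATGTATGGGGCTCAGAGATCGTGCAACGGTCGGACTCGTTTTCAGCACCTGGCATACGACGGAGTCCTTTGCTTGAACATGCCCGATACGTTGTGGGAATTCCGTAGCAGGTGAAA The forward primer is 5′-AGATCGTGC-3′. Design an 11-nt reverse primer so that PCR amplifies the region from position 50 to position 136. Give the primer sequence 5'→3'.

5'-GAATTCCCACA-3'

The product's 3' end on the top strand is position 136.
The reverse primer anneals to the top strand over positions 126–136, i.e. to TGTGGGAATTC.
Its sequence written 5'→3' is the reverse complement: GAATTCCCACA.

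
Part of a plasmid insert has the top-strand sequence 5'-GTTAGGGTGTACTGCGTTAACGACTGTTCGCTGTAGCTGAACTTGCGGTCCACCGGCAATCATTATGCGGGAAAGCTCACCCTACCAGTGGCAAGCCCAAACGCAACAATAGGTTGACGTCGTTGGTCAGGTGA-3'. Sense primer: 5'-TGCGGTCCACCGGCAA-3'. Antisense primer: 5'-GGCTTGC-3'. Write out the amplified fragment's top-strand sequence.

5'-TGCGGTCCACCGGCAATCATTATGCGGGAAAGCTCACCCTACCAGTGGCAAGCC-3'

The forward primer matches the template at positions 44–59.
The reverse primer's reverse complement is GCAAGCC, which matches the template at positions 91–97.
The product is the template from position 44 through 97 (54 bp).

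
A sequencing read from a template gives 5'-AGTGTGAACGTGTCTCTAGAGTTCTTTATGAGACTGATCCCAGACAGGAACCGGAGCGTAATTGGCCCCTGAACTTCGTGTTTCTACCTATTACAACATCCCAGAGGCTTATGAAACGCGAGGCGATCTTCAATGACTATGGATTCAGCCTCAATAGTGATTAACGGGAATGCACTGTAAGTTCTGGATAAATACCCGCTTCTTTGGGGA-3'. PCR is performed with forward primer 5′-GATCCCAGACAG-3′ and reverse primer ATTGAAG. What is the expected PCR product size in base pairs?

99 bp

The forward primer matches the template at positions 36–47.
The reverse primer's reverse complement is CTTCAAT, which matches the template at positions 128–134.
Amplicon spans positions 36–134: 99 bp.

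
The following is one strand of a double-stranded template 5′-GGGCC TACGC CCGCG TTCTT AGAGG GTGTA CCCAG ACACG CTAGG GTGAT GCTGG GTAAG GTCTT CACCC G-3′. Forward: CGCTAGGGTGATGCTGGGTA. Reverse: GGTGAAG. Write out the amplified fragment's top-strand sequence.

The forward primer matches the template at positions 39–58.
The reverse primer's reverse complement is CTTCACC, which matches the template at positions 63–69.
The product is the template from position 39 through 69 (31 bp).

5'-CGCTAGGGTGATGCTGGGTAAGGTCTTCACC-3'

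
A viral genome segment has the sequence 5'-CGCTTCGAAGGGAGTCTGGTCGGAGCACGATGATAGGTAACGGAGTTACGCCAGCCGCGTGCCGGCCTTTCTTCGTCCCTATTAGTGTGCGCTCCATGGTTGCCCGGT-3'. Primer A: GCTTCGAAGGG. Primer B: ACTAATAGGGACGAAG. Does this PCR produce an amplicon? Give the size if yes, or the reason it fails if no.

Yes — an 85 bp product.

Primer A (GCTTCGAAGGG) matches the top strand at positions 2–12; it acts as a forward primer.
Primer B's reverse complement is CTTCGTCCCTATTAGT, matching the top strand at positions 71–86; it acts as a reverse primer.
The 3' ends face each other across positions 2–86, giving an 85 bp product.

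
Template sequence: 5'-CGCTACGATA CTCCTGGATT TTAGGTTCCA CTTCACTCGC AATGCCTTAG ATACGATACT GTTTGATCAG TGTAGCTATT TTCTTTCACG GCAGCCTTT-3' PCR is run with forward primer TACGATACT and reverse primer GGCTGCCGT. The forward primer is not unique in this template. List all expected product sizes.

93 bp, 45 bp

The forward primer TACGATACT matches the top strand at positions 4–12, 52–60.
The reverse primer's reverse complement is ACGGCAGCC, matching at positions 88–96.
Each forward site pairs with the reverse site to give a product ending at position 96: sizes 93, 45 bp.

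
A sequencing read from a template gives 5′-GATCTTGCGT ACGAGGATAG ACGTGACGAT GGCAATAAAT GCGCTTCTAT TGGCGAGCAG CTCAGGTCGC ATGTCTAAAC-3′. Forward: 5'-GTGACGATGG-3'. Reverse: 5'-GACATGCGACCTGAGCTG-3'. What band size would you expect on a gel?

The forward primer matches the template at positions 23–32.
Reverse complement of the reverse primer: CAGCTCAGGTCGCATGTC. This occurs on the top strand at positions 58–75.
Product length = (reverse-primer end) − (forward-primer start) + 1 = 75 − 23 + 1 = 53 bp.

53 bp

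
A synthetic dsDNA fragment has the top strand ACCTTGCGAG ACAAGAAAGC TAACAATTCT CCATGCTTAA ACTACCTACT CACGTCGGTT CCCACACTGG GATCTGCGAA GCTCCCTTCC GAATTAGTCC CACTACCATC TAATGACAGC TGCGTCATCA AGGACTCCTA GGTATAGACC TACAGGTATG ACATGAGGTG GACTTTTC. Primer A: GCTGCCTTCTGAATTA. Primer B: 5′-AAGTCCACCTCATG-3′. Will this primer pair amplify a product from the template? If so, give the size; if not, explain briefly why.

No product — primer A has no binding site in the template.

Primer A (GCTGCCTTCTGAATTA) does not match the top strand, and its reverse complement TAATTCAGAAGGCAGC does not match either.
With no annealing site for primer A, no amplification occurs.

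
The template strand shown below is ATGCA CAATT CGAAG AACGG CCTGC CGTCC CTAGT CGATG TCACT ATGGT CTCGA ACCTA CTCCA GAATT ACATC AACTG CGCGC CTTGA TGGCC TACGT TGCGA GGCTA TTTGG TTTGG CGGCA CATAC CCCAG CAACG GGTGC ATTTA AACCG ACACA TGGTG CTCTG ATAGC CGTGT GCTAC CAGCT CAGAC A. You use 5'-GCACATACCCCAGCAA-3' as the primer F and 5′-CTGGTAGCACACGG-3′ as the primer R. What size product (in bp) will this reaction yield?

66 bp

The forward primer matches the template at positions 123–138.
The reverse primer's reverse complement is CCGTGTGCTACCAG, which matches the template at positions 175–188.
Amplicon spans positions 123–188: 66 bp.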